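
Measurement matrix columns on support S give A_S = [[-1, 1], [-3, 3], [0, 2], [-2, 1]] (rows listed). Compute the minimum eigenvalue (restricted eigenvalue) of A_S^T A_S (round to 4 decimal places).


A_S^T A_S = [[14, -12], [-12, 15]].
trace = 29.
det = 66.
disc = trace^2 - 4*det = 841 - 4*66 = 577.
sqrt(577) ≈ 24.020824.
lam_min = (29 - sqrt(577))/2 ≈ (29 - 24.020824)/2 = 2.489588 ≈ 2.4896.

2.4896


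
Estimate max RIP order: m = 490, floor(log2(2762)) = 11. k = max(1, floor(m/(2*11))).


floor(log2(2762)) = 11.
2*11 = 22.
m/(2*floor(log2(n))) = 490/22 ≈ 22.2727.
floor = 22.
k = max(1, 22) = 22.

22


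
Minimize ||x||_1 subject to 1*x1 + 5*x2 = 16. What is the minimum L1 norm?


Axis intercepts:
  x1 = 16, x2 = 0: L1 = 16
  x1 = 0, x2 = 16/5: L1 = 16/5
x* = (0, 16/5)
||x*||_1 = 16/5.

16/5


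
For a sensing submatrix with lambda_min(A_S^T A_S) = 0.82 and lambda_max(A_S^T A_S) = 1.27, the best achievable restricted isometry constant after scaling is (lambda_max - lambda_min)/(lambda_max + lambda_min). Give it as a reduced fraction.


lambda_max - lambda_min = 1.27 - 0.82 = 0.45.
lambda_max + lambda_min = 1.27 + 0.82 = 2.09.
delta = 0.45/2.09 = 45/209.

45/209


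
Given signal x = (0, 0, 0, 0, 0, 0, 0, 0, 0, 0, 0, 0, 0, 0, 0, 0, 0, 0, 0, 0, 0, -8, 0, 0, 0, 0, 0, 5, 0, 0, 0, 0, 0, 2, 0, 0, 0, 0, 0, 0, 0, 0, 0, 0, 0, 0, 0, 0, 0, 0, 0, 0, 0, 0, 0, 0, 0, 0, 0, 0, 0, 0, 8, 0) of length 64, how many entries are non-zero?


Non-zero positions: [21, 27, 33, 62].
Sparsity = 4.

4


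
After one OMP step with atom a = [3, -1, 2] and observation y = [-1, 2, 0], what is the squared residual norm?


a^T a = 14.
a^T y = -5.
coeff = -5/14 = -5/14.
||r||^2 = 45/14.

45/14


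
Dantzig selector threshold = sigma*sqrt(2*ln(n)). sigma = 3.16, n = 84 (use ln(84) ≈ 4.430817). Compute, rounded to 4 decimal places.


ln(84) ≈ 4.430817.
2*ln(n) ≈ 8.861634.
sqrt(2*ln(n)) ≈ sqrt(8.861634) ≈ 2.97685.
threshold ≈ 3.16*2.97685 = 9.406846 ≈ 9.4068.

9.4068


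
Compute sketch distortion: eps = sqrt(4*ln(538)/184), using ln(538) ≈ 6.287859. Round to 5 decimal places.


ln(538) ≈ 6.287859.
4*ln(N)/m ≈ 4*6.287859/184 ≈ 0.13669259.
eps = sqrt(0.13669259) ≈ 0.3697196 ≈ 0.36972.

0.36972


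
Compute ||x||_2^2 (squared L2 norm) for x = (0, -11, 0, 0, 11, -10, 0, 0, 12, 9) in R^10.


Non-zero entries: [(1, -11), (4, 11), (5, -10), (8, 12), (9, 9)]
Squares: [121, 121, 100, 144, 81]
||x||_2^2 = sum = 567.

567


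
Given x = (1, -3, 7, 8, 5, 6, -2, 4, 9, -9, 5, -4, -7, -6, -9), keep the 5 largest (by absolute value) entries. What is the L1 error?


Sorted |x_i| descending: [9, 9, 9, 8, 7, 7, 6, 6, 5, 5, 4, 4, 3, 2, 1]
Keep top 5: [9, 9, 9, 8, 7]
Tail entries: [7, 6, 6, 5, 5, 4, 4, 3, 2, 1]
L1 error = sum of tail = 43.

43


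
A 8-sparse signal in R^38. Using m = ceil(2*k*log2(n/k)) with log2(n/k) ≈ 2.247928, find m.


log2(n/k) = log2(38/8) ≈ 2.247928.
2*k*log2(n/k) ≈ 2*8*2.247928 = 35.966848.
m = ceil(35.966848) = 36.

36


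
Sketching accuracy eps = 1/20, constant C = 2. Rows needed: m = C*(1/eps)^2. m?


1/eps = 20.
(1/eps)^2 = 400.
m = 2*400 = 800.

800


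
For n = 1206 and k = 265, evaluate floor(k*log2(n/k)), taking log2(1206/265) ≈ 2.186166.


log2(n/k) = log2(1206/265) ≈ 2.186166.
k*log2(n/k) ≈ 265*2.186166 = 579.33399.
floor(579.33399) = 579.

579


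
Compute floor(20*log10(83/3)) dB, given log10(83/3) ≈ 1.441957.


||x||/||e|| = 83/3.
log10(83/3) ≈ 1.441957.
20*log10(||x||/||e||) ≈ 20*1.441957 = 28.83914.
floor(28.83914) = 28.

28


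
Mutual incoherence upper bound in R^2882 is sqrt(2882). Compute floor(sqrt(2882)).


53^2 = 2809 <= 2882 < 2916 = 54^2, so 53 <= sqrt(2882) < 54.
floor(sqrt(2882)) = 53.

53


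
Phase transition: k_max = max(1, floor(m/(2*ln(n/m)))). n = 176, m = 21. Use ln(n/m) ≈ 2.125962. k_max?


n/m = 176/21.
ln(n/m) ≈ 2.125962.
2*ln(n/m) ≈ 4.251924.
m/(2*ln(n/m)) ≈ 21/4.251924 ≈ 4.9389.
floor = 4.
k_max = max(1, 4) = 4.

4


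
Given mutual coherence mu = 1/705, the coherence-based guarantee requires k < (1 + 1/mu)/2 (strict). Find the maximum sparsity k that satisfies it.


1/mu = 705.
1 + 1/mu = 706.
(1 + 1/mu)/2 = 353 is an integer and the inequality is strict, so k_max = 353 - 1 = 352.

352


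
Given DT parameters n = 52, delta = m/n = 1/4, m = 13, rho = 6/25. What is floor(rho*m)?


m = 1/4*52 = 13.
rho = 6/25.
rho*m = 6/25*13 = 3.12.
k = floor(3.12) = 3.

3


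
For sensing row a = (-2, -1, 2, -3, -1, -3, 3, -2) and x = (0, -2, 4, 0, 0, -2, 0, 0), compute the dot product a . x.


Non-zero terms: ['-1*-2', '2*4', '-3*-2']
Products: [2, 8, 6]
y = sum = 16.

16


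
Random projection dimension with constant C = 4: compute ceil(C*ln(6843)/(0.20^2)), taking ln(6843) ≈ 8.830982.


ln(6843) ≈ 8.830982.
eps^2 = 0.20^2 = 0.04.
C*ln(N)/eps^2 ≈ 4*8.830982/0.04 ≈ 883.0982.
m = ceil(883.0982) = 884.

884


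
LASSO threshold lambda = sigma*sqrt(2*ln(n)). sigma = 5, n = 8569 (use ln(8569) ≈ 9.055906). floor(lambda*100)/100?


ln(8569) ≈ 9.055906.
2*ln(n) ≈ 18.111812.
sqrt(2*ln(n)) ≈ sqrt(18.111812) ≈ 4.255797.
lambda ≈ 5*4.255797 = 21.278985.
floor(lambda*100)/100 = 21.27.

21.27


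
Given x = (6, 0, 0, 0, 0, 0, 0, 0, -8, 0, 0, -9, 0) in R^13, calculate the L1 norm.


Non-zero entries: [(0, 6), (8, -8), (11, -9)]
Absolute values: [6, 8, 9]
||x||_1 = sum = 23.

23


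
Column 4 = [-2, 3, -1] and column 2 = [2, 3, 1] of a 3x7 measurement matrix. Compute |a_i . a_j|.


Inner product: -2*2 + 3*3 + -1*1
Products: [-4, 9, -1]
Sum = 4.
|dot| = 4.

4


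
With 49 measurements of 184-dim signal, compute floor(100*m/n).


100*m/n = 100*49/184 ≈ 26.6304.
floor = 26.

26


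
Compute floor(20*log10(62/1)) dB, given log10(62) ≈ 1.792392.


||x||/||e|| = 62/1 = 62.
log10(62) ≈ 1.792392.
20*log10(||x||/||e||) ≈ 20*1.792392 = 35.84784.
floor(35.84784) = 35.

35


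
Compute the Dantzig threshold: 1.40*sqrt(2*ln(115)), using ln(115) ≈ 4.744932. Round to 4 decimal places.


ln(115) ≈ 4.744932.
2*ln(n) ≈ 9.489864.
sqrt(2*ln(n)) ≈ sqrt(9.489864) ≈ 3.080562.
threshold ≈ 1.40*3.080562 = 4.3127868 ≈ 4.3128.

4.3128


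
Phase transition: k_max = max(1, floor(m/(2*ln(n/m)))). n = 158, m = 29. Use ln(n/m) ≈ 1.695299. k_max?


n/m = 158/29.
ln(n/m) ≈ 1.695299.
2*ln(n/m) ≈ 3.390598.
m/(2*ln(n/m)) ≈ 29/3.390598 ≈ 8.5531.
floor = 8.
k_max = max(1, 8) = 8.

8


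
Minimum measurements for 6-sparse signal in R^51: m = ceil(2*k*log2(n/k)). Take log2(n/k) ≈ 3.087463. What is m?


log2(n/k) = log2(51/6) ≈ 3.087463.
2*k*log2(n/k) ≈ 2*6*3.087463 = 37.049556.
m = ceil(37.049556) = 38.

38


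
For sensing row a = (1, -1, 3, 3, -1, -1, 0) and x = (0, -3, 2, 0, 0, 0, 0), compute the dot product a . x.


Non-zero terms: ['-1*-3', '3*2']
Products: [3, 6]
y = sum = 9.

9


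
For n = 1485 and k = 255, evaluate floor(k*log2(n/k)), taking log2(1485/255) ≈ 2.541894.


log2(n/k) = log2(1485/255) ≈ 2.541894.
k*log2(n/k) ≈ 255*2.541894 = 648.18297.
floor(648.18297) = 648.

648


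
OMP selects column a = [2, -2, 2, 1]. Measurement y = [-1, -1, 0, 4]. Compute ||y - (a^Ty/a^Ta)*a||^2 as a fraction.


a^T a = 13.
a^T y = 4.
coeff = 4/13 = 4/13.
||r||^2 = 218/13.

218/13


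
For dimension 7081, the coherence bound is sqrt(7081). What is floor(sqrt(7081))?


84^2 = 7056 <= 7081 < 7225 = 85^2, so 84 <= sqrt(7081) < 85.
floor(sqrt(7081)) = 84.

84


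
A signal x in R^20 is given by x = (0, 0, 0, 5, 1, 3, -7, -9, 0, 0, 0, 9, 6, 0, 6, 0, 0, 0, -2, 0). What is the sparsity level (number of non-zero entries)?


Non-zero positions: [3, 4, 5, 6, 7, 11, 12, 14, 18].
Sparsity = 9.

9


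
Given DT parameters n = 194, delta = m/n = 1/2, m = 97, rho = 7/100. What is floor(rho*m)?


m = 1/2*194 = 97.
rho = 7/100.
rho*m = 7/100*97 = 6.79.
k = floor(6.79) = 6.

6


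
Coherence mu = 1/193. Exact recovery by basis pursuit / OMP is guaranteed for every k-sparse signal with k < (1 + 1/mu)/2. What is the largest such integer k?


1/mu = 193.
1 + 1/mu = 194.
(1 + 1/mu)/2 = 97 is an integer and the inequality is strict, so k_max = 97 - 1 = 96.

96


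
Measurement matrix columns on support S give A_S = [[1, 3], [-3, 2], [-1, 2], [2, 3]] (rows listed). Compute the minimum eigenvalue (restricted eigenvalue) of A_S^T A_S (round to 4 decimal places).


A_S^T A_S = [[15, 1], [1, 26]].
trace = 41.
det = 389.
disc = trace^2 - 4*det = 1681 - 4*389 = 125.
sqrt(125) ≈ 11.180340.
lam_min = (41 - sqrt(125))/2 ≈ (41 - 11.180340)/2 = 14.90983 ≈ 14.9098.

14.9098


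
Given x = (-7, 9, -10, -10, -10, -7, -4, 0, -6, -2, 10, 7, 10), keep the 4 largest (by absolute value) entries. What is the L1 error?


Sorted |x_i| descending: [10, 10, 10, 10, 10, 9, 7, 7, 7, 6, 4, 2, 0]
Keep top 4: [10, 10, 10, 10]
Tail entries: [10, 9, 7, 7, 7, 6, 4, 2, 0]
L1 error = sum of tail = 52.

52


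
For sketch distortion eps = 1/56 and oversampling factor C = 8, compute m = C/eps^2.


1/eps = 56.
(1/eps)^2 = 3136.
m = 8*3136 = 25088.

25088


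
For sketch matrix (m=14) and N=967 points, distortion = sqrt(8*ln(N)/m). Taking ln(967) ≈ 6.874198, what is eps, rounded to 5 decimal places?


ln(967) ≈ 6.874198.
8*ln(N)/m ≈ 8*6.874198/14 ≈ 3.92811314.
eps = sqrt(3.92811314) ≈ 1.9819468 ≈ 1.98195.

1.98195


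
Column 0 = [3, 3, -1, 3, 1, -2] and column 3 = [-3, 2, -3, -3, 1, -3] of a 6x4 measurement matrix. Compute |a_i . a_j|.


Inner product: 3*-3 + 3*2 + -1*-3 + 3*-3 + 1*1 + -2*-3
Products: [-9, 6, 3, -9, 1, 6]
Sum = -2.
|dot| = 2.

2


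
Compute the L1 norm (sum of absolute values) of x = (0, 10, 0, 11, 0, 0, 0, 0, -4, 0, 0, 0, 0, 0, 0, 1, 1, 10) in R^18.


Non-zero entries: [(1, 10), (3, 11), (8, -4), (15, 1), (16, 1), (17, 10)]
Absolute values: [10, 11, 4, 1, 1, 10]
||x||_1 = sum = 37.

37


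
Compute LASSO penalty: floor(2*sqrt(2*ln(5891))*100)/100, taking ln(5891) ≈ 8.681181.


ln(5891) ≈ 8.681181.
2*ln(n) ≈ 17.362362.
sqrt(2*ln(n)) ≈ sqrt(17.362362) ≈ 4.166817.
lambda ≈ 2*4.166817 = 8.333634.
floor(lambda*100)/100 = 8.33.

8.33


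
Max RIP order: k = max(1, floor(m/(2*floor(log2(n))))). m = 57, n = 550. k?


floor(log2(550)) = 9.
2*9 = 18.
m/(2*floor(log2(n))) = 57/18 ≈ 3.1667.
floor = 3.
k = max(1, 3) = 3.

3


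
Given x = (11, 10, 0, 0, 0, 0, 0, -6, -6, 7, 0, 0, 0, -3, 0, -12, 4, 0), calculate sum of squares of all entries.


Non-zero entries: [(0, 11), (1, 10), (7, -6), (8, -6), (9, 7), (13, -3), (15, -12), (16, 4)]
Squares: [121, 100, 36, 36, 49, 9, 144, 16]
||x||_2^2 = sum = 511.

511


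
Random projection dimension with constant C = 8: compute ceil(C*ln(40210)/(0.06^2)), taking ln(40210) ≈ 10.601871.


ln(40210) ≈ 10.601871.
eps^2 = 0.06^2 = 0.0036.
C*ln(N)/eps^2 ≈ 8*10.601871/0.0036 ≈ 23559.7133.
m = ceil(23559.7133) = 23560.

23560


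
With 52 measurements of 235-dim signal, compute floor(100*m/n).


100*m/n = 100*52/235 ≈ 22.1277.
floor = 22.

22


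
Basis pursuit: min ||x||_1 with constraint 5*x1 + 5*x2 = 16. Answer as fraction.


Axis intercepts:
  x1 = 16/5, x2 = 0: L1 = 16/5
  x1 = 0, x2 = 16/5: L1 = 16/5
x* = (16/5, 0)
||x*||_1 = 16/5.

16/5


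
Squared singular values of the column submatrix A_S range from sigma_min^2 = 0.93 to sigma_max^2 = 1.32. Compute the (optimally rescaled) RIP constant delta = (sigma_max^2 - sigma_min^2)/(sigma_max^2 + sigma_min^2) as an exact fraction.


lambda_max - lambda_min = 1.32 - 0.93 = 0.39.
lambda_max + lambda_min = 1.32 + 0.93 = 2.25.
delta = 0.39/2.25 = 39/225 = 13/75.

13/75


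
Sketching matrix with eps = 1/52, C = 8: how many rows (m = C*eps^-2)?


1/eps = 52.
(1/eps)^2 = 2704.
m = 8*2704 = 21632.

21632


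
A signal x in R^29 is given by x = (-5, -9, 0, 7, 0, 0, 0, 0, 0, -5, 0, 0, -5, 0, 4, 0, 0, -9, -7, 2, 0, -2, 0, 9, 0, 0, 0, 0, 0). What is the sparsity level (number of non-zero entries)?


Non-zero positions: [0, 1, 3, 9, 12, 14, 17, 18, 19, 21, 23].
Sparsity = 11.

11


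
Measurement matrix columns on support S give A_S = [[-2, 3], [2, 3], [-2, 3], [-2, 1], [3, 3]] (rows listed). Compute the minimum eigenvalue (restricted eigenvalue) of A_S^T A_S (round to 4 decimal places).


A_S^T A_S = [[25, 1], [1, 37]].
trace = 62.
det = 924.
disc = trace^2 - 4*det = 3844 - 4*924 = 148.
sqrt(148) ≈ 12.165525.
lam_min = (62 - sqrt(148))/2 ≈ (62 - 12.165525)/2 = 24.9172375 ≈ 24.9172.

24.9172


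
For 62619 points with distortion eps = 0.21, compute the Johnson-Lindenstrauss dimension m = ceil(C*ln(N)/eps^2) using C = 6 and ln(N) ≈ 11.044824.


ln(62619) ≈ 11.044824.
eps^2 = 0.21^2 = 0.0441.
C*ln(N)/eps^2 ≈ 6*11.044824/0.0441 ≈ 1502.6971.
m = ceil(1502.6971) = 1503.

1503


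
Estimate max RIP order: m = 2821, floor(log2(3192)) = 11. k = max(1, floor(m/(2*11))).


floor(log2(3192)) = 11.
2*11 = 22.
m/(2*floor(log2(n))) = 2821/22 ≈ 128.2273.
floor = 128.
k = max(1, 128) = 128.

128


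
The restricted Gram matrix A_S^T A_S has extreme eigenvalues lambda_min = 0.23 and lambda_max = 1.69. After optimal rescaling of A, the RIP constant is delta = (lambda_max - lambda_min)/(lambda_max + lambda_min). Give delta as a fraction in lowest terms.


lambda_max - lambda_min = 1.69 - 0.23 = 1.46.
lambda_max + lambda_min = 1.69 + 0.23 = 1.92.
delta = 1.46/1.92 = 146/192 = 73/96.

73/96


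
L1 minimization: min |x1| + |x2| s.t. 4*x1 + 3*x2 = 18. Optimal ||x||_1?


Axis intercepts:
  x1 = 9/2, x2 = 0: L1 = 9/2
  x1 = 0, x2 = 6: L1 = 6
x* = (9/2, 0)
||x*||_1 = 9/2.

9/2


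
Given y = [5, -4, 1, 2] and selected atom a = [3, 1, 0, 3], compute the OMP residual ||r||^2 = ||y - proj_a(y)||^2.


a^T a = 19.
a^T y = 17.
coeff = 17/19 = 17/19.
||r||^2 = 585/19.

585/19


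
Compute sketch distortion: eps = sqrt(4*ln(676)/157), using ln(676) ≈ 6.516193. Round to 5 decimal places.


ln(676) ≈ 6.516193.
4*ln(N)/m ≈ 4*6.516193/157 ≈ 0.16601766.
eps = sqrt(0.16601766) ≈ 0.4074526 ≈ 0.40745.

0.40745


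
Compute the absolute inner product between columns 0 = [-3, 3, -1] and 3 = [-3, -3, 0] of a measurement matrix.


Inner product: -3*-3 + 3*-3 + -1*0
Products: [9, -9, 0]
Sum = 0.
|dot| = 0.

0


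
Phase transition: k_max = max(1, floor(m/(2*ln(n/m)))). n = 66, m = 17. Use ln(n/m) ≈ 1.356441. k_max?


n/m = 66/17.
ln(n/m) ≈ 1.356441.
2*ln(n/m) ≈ 2.712882.
m/(2*ln(n/m)) ≈ 17/2.712882 ≈ 6.2664.
floor = 6.
k_max = max(1, 6) = 6.

6


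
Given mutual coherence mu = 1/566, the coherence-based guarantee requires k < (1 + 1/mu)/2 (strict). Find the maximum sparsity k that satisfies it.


1/mu = 566.
1 + 1/mu = 567.
(1 + 1/mu)/2 = 283.5 is not an integer, so k_max = floor(283.5) = 283.

283


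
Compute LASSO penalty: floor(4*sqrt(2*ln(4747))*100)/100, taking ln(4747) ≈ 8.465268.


ln(4747) ≈ 8.465268.
2*ln(n) ≈ 16.930536.
sqrt(2*ln(n)) ≈ sqrt(16.930536) ≈ 4.114673.
lambda ≈ 4*4.114673 = 16.458692.
floor(lambda*100)/100 = 16.45.

16.45


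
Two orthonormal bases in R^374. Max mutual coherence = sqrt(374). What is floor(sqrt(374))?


19^2 = 361 <= 374 < 400 = 20^2, so 19 <= sqrt(374) < 20.
floor(sqrt(374)) = 19.

19


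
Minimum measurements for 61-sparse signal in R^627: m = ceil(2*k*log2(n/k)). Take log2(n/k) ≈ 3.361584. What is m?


log2(n/k) = log2(627/61) ≈ 3.361584.
2*k*log2(n/k) ≈ 2*61*3.361584 = 410.113248.
m = ceil(410.113248) = 411.

411


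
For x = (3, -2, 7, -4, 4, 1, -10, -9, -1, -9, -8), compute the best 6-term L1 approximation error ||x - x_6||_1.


Sorted |x_i| descending: [10, 9, 9, 8, 7, 4, 4, 3, 2, 1, 1]
Keep top 6: [10, 9, 9, 8, 7, 4]
Tail entries: [4, 3, 2, 1, 1]
L1 error = sum of tail = 11.

11


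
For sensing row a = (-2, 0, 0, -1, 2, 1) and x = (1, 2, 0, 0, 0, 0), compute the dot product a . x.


Non-zero terms: ['-2*1', '0*2']
Products: [-2, 0]
y = sum = -2.

-2


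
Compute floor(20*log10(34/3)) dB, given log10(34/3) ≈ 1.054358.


||x||/||e|| = 34/3.
log10(34/3) ≈ 1.054358.
20*log10(||x||/||e||) ≈ 20*1.054358 = 21.08716.
floor(21.08716) = 21.

21


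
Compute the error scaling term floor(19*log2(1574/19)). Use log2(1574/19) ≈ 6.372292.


log2(n/k) = log2(1574/19) ≈ 6.372292.
k*log2(n/k) ≈ 19*6.372292 = 121.073548.
floor(121.073548) = 121.

121


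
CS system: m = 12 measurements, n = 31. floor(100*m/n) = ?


100*m/n = 100*12/31 ≈ 38.7097.
floor = 38.

38


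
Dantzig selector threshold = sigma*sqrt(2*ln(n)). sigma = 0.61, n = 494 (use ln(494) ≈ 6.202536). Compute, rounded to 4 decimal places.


ln(494) ≈ 6.202536.
2*ln(n) ≈ 12.405072.
sqrt(2*ln(n)) ≈ sqrt(12.405072) ≈ 3.522083.
threshold ≈ 0.61*3.522083 = 2.14847063 ≈ 2.1485.

2.1485


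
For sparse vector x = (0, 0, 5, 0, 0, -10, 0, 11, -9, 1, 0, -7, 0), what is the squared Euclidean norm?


Non-zero entries: [(2, 5), (5, -10), (7, 11), (8, -9), (9, 1), (11, -7)]
Squares: [25, 100, 121, 81, 1, 49]
||x||_2^2 = sum = 377.

377


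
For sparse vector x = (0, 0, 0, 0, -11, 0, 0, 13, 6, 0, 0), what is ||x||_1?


Non-zero entries: [(4, -11), (7, 13), (8, 6)]
Absolute values: [11, 13, 6]
||x||_1 = sum = 30.

30


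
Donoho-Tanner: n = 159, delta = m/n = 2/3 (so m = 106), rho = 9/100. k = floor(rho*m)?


m = 2/3*159 = 106.
rho = 9/100.
rho*m = 9/100*106 = 9.54.
k = floor(9.54) = 9.

9


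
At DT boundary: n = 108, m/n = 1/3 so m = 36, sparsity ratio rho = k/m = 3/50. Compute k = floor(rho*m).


m = 1/3*108 = 36.
rho = 3/50.
rho*m = 3/50*36 = 2.16.
k = floor(2.16) = 2.

2


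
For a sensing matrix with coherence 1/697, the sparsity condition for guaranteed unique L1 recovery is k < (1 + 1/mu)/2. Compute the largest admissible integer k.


1/mu = 697.
1 + 1/mu = 698.
(1 + 1/mu)/2 = 349 is an integer and the inequality is strict, so k_max = 349 - 1 = 348.

348


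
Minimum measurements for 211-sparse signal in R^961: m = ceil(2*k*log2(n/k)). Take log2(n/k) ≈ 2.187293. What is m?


log2(n/k) = log2(961/211) ≈ 2.187293.
2*k*log2(n/k) ≈ 2*211*2.187293 = 923.037646.
m = ceil(923.037646) = 924.

924


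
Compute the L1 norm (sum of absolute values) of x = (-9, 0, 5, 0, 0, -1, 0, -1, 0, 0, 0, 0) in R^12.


Non-zero entries: [(0, -9), (2, 5), (5, -1), (7, -1)]
Absolute values: [9, 5, 1, 1]
||x||_1 = sum = 16.

16


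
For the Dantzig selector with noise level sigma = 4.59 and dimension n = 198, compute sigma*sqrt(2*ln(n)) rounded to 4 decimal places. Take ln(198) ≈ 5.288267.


ln(198) ≈ 5.288267.
2*ln(n) ≈ 10.576534.
sqrt(2*ln(n)) ≈ sqrt(10.576534) ≈ 3.252158.
threshold ≈ 4.59*3.252158 = 14.92740522 ≈ 14.9274.

14.9274


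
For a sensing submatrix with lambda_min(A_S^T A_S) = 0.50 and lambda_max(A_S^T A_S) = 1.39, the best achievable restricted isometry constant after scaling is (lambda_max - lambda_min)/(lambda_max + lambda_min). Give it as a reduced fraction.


lambda_max - lambda_min = 1.39 - 0.50 = 0.89.
lambda_max + lambda_min = 1.39 + 0.50 = 1.89.
delta = 0.89/1.89 = 89/189.

89/189


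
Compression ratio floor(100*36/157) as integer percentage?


100*m/n = 100*36/157 ≈ 22.9299.
floor = 22.

22


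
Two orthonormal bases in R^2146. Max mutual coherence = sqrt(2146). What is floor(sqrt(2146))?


46^2 = 2116 <= 2146 < 2209 = 47^2, so 46 <= sqrt(2146) < 47.
floor(sqrt(2146)) = 46.

46


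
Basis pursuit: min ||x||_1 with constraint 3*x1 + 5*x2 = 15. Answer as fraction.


Axis intercepts:
  x1 = 5, x2 = 0: L1 = 5
  x1 = 0, x2 = 3: L1 = 3
x* = (0, 3)
||x*||_1 = 3.

3


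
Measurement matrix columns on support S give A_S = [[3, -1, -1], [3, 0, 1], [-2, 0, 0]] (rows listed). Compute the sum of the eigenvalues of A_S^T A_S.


Sum of eigenvalues of A_S^T A_S = trace(A_S^T A_S) = sum of squared column norms of A_S.
A_S^T A_S diagonal: [22, 1, 2].
trace = 22 + 1 + 2 = 25.

25


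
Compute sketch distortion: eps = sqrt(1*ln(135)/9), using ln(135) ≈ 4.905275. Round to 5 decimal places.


ln(135) ≈ 4.905275.
1*ln(N)/m ≈ 1*4.905275/9 ≈ 0.54503056.
eps = sqrt(0.54503056) ≈ 0.7382619 ≈ 0.73826.

0.73826


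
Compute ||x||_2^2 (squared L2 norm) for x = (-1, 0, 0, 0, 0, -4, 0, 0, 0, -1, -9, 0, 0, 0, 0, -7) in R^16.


Non-zero entries: [(0, -1), (5, -4), (9, -1), (10, -9), (15, -7)]
Squares: [1, 16, 1, 81, 49]
||x||_2^2 = sum = 148.

148


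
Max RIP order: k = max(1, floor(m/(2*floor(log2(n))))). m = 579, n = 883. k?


floor(log2(883)) = 9.
2*9 = 18.
m/(2*floor(log2(n))) = 579/18 ≈ 32.1667.
floor = 32.
k = max(1, 32) = 32.

32


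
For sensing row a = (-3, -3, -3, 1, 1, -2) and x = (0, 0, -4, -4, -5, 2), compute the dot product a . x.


Non-zero terms: ['-3*-4', '1*-4', '1*-5', '-2*2']
Products: [12, -4, -5, -4]
y = sum = -1.

-1


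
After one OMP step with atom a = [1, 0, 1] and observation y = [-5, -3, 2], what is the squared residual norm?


a^T a = 2.
a^T y = -3.
coeff = -3/2 = -3/2.
||r||^2 = 67/2.

67/2


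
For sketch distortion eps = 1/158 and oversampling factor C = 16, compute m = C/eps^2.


1/eps = 158.
(1/eps)^2 = 24964.
m = 16*24964 = 399424.

399424


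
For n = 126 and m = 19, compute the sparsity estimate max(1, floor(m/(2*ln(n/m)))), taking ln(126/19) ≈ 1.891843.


n/m = 126/19.
ln(n/m) ≈ 1.891843.
2*ln(n/m) ≈ 3.783686.
m/(2*ln(n/m)) ≈ 19/3.783686 ≈ 5.0216.
floor = 5.
k_max = max(1, 5) = 5.

5


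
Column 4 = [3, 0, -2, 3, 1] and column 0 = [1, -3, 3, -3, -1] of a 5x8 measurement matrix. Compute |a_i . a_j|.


Inner product: 3*1 + 0*-3 + -2*3 + 3*-3 + 1*-1
Products: [3, 0, -6, -9, -1]
Sum = -13.
|dot| = 13.

13


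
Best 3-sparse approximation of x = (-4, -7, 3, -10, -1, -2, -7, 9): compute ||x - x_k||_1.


Sorted |x_i| descending: [10, 9, 7, 7, 4, 3, 2, 1]
Keep top 3: [10, 9, 7]
Tail entries: [7, 4, 3, 2, 1]
L1 error = sum of tail = 17.

17


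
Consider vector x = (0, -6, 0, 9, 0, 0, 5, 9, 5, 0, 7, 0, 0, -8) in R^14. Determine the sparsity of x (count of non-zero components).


Non-zero positions: [1, 3, 6, 7, 8, 10, 13].
Sparsity = 7.

7


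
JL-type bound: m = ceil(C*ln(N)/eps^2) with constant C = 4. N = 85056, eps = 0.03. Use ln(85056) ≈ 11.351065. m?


ln(85056) ≈ 11.351065.
eps^2 = 0.03^2 = 0.0009.
C*ln(N)/eps^2 ≈ 4*11.351065/0.0009 ≈ 50449.1778.
m = ceil(50449.1778) = 50450.

50450


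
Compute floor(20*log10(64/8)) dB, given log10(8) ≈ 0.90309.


||x||/||e|| = 64/8 = 8.
log10(8) ≈ 0.90309.
20*log10(||x||/||e||) ≈ 20*0.90309 = 18.0618.
floor(18.0618) = 18.

18


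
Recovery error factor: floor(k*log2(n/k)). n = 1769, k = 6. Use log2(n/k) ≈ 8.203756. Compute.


log2(n/k) = log2(1769/6) ≈ 8.203756.
k*log2(n/k) ≈ 6*8.203756 = 49.222536.
floor(49.222536) = 49.

49


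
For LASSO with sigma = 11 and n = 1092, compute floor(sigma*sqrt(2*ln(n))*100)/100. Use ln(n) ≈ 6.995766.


ln(1092) ≈ 6.995766.
2*ln(n) ≈ 13.991532.
sqrt(2*ln(n)) ≈ sqrt(13.991532) ≈ 3.740526.
lambda ≈ 11*3.740526 = 41.145786.
floor(lambda*100)/100 = 41.14.

41.14


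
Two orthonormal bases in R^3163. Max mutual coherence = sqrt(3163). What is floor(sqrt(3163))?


56^2 = 3136 <= 3163 < 3249 = 57^2, so 56 <= sqrt(3163) < 57.
floor(sqrt(3163)) = 56.

56


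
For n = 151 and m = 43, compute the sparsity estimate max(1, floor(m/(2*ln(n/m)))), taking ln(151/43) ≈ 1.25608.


n/m = 151/43.
ln(n/m) ≈ 1.25608.
2*ln(n/m) ≈ 2.51216.
m/(2*ln(n/m)) ≈ 43/2.51216 ≈ 17.1167.
floor = 17.
k_max = max(1, 17) = 17.

17


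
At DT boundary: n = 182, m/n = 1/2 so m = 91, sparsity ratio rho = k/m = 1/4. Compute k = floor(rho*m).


m = 1/2*182 = 91.
rho = 1/4.
rho*m = 1/4*91 = 22.75.
k = floor(22.75) = 22.

22


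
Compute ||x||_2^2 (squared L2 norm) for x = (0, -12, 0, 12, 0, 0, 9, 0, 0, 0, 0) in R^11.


Non-zero entries: [(1, -12), (3, 12), (6, 9)]
Squares: [144, 144, 81]
||x||_2^2 = sum = 369.

369


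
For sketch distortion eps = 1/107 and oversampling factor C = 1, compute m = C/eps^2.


1/eps = 107.
(1/eps)^2 = 11449.
m = 1*11449 = 11449.

11449


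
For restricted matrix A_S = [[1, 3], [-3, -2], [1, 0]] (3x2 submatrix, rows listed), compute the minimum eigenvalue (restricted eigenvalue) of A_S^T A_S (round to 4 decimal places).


A_S^T A_S = [[11, 9], [9, 13]].
trace = 24.
det = 62.
disc = trace^2 - 4*det = 576 - 4*62 = 328.
sqrt(328) ≈ 18.110770.
lam_min = (24 - sqrt(328))/2 ≈ (24 - 18.110770)/2 = 2.944615 ≈ 2.9446.

2.9446


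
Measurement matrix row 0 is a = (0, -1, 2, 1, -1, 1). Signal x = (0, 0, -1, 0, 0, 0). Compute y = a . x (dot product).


Non-zero terms: ['2*-1']
Products: [-2]
y = sum = -2.

-2


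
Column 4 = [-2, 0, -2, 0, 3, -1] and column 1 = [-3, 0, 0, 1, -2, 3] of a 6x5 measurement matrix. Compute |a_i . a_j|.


Inner product: -2*-3 + 0*0 + -2*0 + 0*1 + 3*-2 + -1*3
Products: [6, 0, 0, 0, -6, -3]
Sum = -3.
|dot| = 3.

3


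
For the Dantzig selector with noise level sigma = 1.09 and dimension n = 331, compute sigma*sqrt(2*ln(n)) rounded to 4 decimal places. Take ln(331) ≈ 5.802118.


ln(331) ≈ 5.802118.
2*ln(n) ≈ 11.604236.
sqrt(2*ln(n)) ≈ sqrt(11.604236) ≈ 3.406499.
threshold ≈ 1.09*3.406499 = 3.71308391 ≈ 3.7131.

3.7131


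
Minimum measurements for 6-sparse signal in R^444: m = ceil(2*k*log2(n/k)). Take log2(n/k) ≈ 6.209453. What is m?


log2(n/k) = log2(444/6) ≈ 6.209453.
2*k*log2(n/k) ≈ 2*6*6.209453 = 74.513436.
m = ceil(74.513436) = 75.

75


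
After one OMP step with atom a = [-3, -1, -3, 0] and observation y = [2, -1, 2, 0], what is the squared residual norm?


a^T a = 19.
a^T y = -11.
coeff = -11/19 = -11/19.
||r||^2 = 50/19.

50/19


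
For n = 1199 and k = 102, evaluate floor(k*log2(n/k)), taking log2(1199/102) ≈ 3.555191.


log2(n/k) = log2(1199/102) ≈ 3.555191.
k*log2(n/k) ≈ 102*3.555191 = 362.629482.
floor(362.629482) = 362.

362


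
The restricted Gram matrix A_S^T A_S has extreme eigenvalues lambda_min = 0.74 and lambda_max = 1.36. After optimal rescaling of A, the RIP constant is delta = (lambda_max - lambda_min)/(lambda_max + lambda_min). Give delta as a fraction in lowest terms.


lambda_max - lambda_min = 1.36 - 0.74 = 0.62.
lambda_max + lambda_min = 1.36 + 0.74 = 2.10.
delta = 0.62/2.10 = 62/210 = 31/105.

31/105


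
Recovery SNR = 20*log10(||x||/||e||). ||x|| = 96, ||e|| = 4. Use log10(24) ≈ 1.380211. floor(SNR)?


||x||/||e|| = 96/4 = 24.
log10(24) ≈ 1.380211.
20*log10(||x||/||e||) ≈ 20*1.380211 = 27.60422.
floor(27.60422) = 27.

27


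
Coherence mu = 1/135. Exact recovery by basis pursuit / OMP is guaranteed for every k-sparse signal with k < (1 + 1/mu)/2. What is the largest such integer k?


1/mu = 135.
1 + 1/mu = 136.
(1 + 1/mu)/2 = 68 is an integer and the inequality is strict, so k_max = 68 - 1 = 67.

67


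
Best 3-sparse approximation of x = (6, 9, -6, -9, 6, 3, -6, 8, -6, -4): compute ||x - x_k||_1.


Sorted |x_i| descending: [9, 9, 8, 6, 6, 6, 6, 6, 4, 3]
Keep top 3: [9, 9, 8]
Tail entries: [6, 6, 6, 6, 6, 4, 3]
L1 error = sum of tail = 37.

37


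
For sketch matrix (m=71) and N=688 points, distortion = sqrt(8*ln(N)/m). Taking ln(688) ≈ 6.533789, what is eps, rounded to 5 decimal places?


ln(688) ≈ 6.533789.
8*ln(N)/m ≈ 8*6.533789/71 ≈ 0.73620158.
eps = sqrt(0.73620158) ≈ 0.8580219 ≈ 0.85802.

0.85802


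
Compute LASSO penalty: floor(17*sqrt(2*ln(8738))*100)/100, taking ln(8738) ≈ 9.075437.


ln(8738) ≈ 9.075437.
2*ln(n) ≈ 18.150874.
sqrt(2*ln(n)) ≈ sqrt(18.150874) ≈ 4.260384.
lambda ≈ 17*4.260384 = 72.426528.
floor(lambda*100)/100 = 72.42.

72.42


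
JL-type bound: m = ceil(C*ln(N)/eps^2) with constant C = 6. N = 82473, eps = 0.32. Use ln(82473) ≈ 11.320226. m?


ln(82473) ≈ 11.320226.
eps^2 = 0.32^2 = 0.1024.
C*ln(N)/eps^2 ≈ 6*11.320226/0.1024 ≈ 663.2945.
m = ceil(663.2945) = 664.

664


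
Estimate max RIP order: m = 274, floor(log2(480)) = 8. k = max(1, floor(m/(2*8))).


floor(log2(480)) = 8.
2*8 = 16.
m/(2*floor(log2(n))) = 274/16 ≈ 17.125.
floor = 17.
k = max(1, 17) = 17.

17


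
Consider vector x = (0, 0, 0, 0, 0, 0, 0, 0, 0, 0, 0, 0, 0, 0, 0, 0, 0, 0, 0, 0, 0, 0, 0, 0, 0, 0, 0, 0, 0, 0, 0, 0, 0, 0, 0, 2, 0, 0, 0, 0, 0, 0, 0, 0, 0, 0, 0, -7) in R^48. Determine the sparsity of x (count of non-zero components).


Non-zero positions: [35, 47].
Sparsity = 2.

2


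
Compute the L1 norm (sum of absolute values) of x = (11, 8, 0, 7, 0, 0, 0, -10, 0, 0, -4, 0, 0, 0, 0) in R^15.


Non-zero entries: [(0, 11), (1, 8), (3, 7), (7, -10), (10, -4)]
Absolute values: [11, 8, 7, 10, 4]
||x||_1 = sum = 40.

40


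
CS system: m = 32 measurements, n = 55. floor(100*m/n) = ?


100*m/n = 100*32/55 ≈ 58.1818.
floor = 58.

58


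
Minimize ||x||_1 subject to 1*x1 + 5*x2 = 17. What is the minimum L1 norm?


Axis intercepts:
  x1 = 17, x2 = 0: L1 = 17
  x1 = 0, x2 = 17/5: L1 = 17/5
x* = (0, 17/5)
||x*||_1 = 17/5.

17/5


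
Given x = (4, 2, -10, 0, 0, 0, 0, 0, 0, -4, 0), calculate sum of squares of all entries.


Non-zero entries: [(0, 4), (1, 2), (2, -10), (9, -4)]
Squares: [16, 4, 100, 16]
||x||_2^2 = sum = 136.

136


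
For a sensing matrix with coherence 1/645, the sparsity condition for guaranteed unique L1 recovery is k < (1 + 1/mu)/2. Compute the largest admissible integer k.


1/mu = 645.
1 + 1/mu = 646.
(1 + 1/mu)/2 = 323 is an integer and the inequality is strict, so k_max = 323 - 1 = 322.

322


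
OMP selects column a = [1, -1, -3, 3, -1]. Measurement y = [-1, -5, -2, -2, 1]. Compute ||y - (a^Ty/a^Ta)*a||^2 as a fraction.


a^T a = 21.
a^T y = 3.
coeff = 3/21 = 1/7.
||r||^2 = 242/7.

242/7


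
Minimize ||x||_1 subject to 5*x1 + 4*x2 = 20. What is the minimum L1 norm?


Axis intercepts:
  x1 = 4, x2 = 0: L1 = 4
  x1 = 0, x2 = 5: L1 = 5
x* = (4, 0)
||x*||_1 = 4.

4


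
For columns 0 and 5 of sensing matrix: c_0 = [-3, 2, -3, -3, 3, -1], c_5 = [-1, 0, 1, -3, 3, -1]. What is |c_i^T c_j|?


Inner product: -3*-1 + 2*0 + -3*1 + -3*-3 + 3*3 + -1*-1
Products: [3, 0, -3, 9, 9, 1]
Sum = 19.
|dot| = 19.

19


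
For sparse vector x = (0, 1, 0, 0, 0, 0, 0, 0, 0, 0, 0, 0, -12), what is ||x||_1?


Non-zero entries: [(1, 1), (12, -12)]
Absolute values: [1, 12]
||x||_1 = sum = 13.

13


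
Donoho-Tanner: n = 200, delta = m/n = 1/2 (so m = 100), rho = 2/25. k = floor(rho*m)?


m = 1/2*200 = 100.
rho = 2/25.
rho*m = 2/25*100 = 8.
k = floor(8) = 8.

8


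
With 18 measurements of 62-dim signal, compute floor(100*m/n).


100*m/n = 100*18/62 ≈ 29.0323.
floor = 29.

29


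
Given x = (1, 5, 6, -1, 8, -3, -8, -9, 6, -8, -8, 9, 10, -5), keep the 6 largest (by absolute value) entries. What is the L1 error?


Sorted |x_i| descending: [10, 9, 9, 8, 8, 8, 8, 6, 6, 5, 5, 3, 1, 1]
Keep top 6: [10, 9, 9, 8, 8, 8]
Tail entries: [8, 6, 6, 5, 5, 3, 1, 1]
L1 error = sum of tail = 35.

35


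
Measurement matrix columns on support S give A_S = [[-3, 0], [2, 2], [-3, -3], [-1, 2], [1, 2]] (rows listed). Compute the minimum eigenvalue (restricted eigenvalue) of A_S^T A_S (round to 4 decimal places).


A_S^T A_S = [[24, 13], [13, 21]].
trace = 45.
det = 335.
disc = trace^2 - 4*det = 2025 - 4*335 = 685.
sqrt(685) ≈ 26.172505.
lam_min = (45 - sqrt(685))/2 ≈ (45 - 26.172505)/2 = 9.4137475 ≈ 9.4137.

9.4137


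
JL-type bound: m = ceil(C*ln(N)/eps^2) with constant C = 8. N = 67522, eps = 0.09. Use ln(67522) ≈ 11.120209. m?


ln(67522) ≈ 11.120209.
eps^2 = 0.09^2 = 0.0081.
C*ln(N)/eps^2 ≈ 8*11.120209/0.0081 ≈ 10982.9225.
m = ceil(10982.9225) = 10983.

10983


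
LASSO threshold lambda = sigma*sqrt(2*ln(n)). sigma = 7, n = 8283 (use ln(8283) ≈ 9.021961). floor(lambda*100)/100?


ln(8283) ≈ 9.021961.
2*ln(n) ≈ 18.043922.
sqrt(2*ln(n)) ≈ sqrt(18.043922) ≈ 4.247814.
lambda ≈ 7*4.247814 = 29.734698.
floor(lambda*100)/100 = 29.73.

29.73


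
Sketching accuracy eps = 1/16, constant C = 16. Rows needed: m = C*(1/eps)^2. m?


1/eps = 16.
(1/eps)^2 = 256.
m = 16*256 = 4096.

4096


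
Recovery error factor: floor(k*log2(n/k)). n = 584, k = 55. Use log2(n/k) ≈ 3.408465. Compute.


log2(n/k) = log2(584/55) ≈ 3.408465.
k*log2(n/k) ≈ 55*3.408465 = 187.465575.
floor(187.465575) = 187.

187


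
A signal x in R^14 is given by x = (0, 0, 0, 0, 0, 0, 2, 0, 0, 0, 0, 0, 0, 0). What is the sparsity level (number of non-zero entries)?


Non-zero positions: [6].
Sparsity = 1.

1


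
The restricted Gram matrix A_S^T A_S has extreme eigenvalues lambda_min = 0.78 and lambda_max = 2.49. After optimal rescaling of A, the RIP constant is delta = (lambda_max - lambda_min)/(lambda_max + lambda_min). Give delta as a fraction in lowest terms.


lambda_max - lambda_min = 2.49 - 0.78 = 1.71.
lambda_max + lambda_min = 2.49 + 0.78 = 3.27.
delta = 1.71/3.27 = 171/327 = 57/109.

57/109


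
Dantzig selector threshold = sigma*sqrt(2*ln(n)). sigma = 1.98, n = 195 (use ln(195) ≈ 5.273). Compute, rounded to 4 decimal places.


ln(195) ≈ 5.273.
2*ln(n) ≈ 10.546.
sqrt(2*ln(n)) ≈ sqrt(10.546) ≈ 3.247461.
threshold ≈ 1.98*3.247461 = 6.42997278 ≈ 6.4300.

6.4300


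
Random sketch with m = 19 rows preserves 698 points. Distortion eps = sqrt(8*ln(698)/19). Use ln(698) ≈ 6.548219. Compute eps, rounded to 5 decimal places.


ln(698) ≈ 6.548219.
8*ln(N)/m ≈ 8*6.548219/19 ≈ 2.75714484.
eps = sqrt(2.75714484) ≈ 1.6604652 ≈ 1.66047.

1.66047


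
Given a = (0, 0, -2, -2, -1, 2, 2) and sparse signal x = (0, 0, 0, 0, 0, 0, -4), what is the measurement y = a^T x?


Non-zero terms: ['2*-4']
Products: [-8]
y = sum = -8.

-8


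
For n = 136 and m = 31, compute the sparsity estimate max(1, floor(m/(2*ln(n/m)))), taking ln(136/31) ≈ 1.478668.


n/m = 136/31.
ln(n/m) ≈ 1.478668.
2*ln(n/m) ≈ 2.957336.
m/(2*ln(n/m)) ≈ 31/2.957336 ≈ 10.4824.
floor = 10.
k_max = max(1, 10) = 10.

10


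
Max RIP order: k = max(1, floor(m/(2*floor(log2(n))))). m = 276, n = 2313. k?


floor(log2(2313)) = 11.
2*11 = 22.
m/(2*floor(log2(n))) = 276/22 ≈ 12.5455.
floor = 12.
k = max(1, 12) = 12.

12


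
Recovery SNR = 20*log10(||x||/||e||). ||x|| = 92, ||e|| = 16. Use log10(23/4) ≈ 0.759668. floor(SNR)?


||x||/||e|| = 92/16 = 23/4.
log10(23/4) ≈ 0.759668.
20*log10(||x||/||e||) ≈ 20*0.759668 = 15.19336.
floor(15.19336) = 15.

15


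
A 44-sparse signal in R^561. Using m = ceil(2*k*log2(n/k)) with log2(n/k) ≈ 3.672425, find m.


log2(n/k) = log2(561/44) ≈ 3.672425.
2*k*log2(n/k) ≈ 2*44*3.672425 = 323.1734.
m = ceil(323.1734) = 324.

324


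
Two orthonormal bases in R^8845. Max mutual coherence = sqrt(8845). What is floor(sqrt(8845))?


94^2 = 8836 <= 8845 < 9025 = 95^2, so 94 <= sqrt(8845) < 95.
floor(sqrt(8845)) = 94.

94


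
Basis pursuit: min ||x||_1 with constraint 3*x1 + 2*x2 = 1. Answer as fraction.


Axis intercepts:
  x1 = 1/3, x2 = 0: L1 = 1/3
  x1 = 0, x2 = 1/2: L1 = 1/2
x* = (1/3, 0)
||x*||_1 = 1/3.

1/3


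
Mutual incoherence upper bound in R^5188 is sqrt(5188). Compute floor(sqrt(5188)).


72^2 = 5184 <= 5188 < 5329 = 73^2, so 72 <= sqrt(5188) < 73.
floor(sqrt(5188)) = 72.

72


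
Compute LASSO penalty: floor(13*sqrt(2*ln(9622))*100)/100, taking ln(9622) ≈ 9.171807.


ln(9622) ≈ 9.171807.
2*ln(n) ≈ 18.343614.
sqrt(2*ln(n)) ≈ sqrt(18.343614) ≈ 4.282945.
lambda ≈ 13*4.282945 = 55.678285.
floor(lambda*100)/100 = 55.67.

55.67


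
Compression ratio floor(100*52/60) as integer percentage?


100*m/n = 100*52/60 ≈ 86.6667.
floor = 86.

86


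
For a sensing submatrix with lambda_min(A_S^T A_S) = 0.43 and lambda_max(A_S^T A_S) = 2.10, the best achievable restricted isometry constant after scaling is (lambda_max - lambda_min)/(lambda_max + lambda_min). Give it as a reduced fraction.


lambda_max - lambda_min = 2.10 - 0.43 = 1.67.
lambda_max + lambda_min = 2.10 + 0.43 = 2.53.
delta = 1.67/2.53 = 167/253.

167/253


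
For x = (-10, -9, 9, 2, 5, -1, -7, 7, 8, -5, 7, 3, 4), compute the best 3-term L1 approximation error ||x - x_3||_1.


Sorted |x_i| descending: [10, 9, 9, 8, 7, 7, 7, 5, 5, 4, 3, 2, 1]
Keep top 3: [10, 9, 9]
Tail entries: [8, 7, 7, 7, 5, 5, 4, 3, 2, 1]
L1 error = sum of tail = 49.

49


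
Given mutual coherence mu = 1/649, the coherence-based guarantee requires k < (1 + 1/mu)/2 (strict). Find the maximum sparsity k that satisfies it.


1/mu = 649.
1 + 1/mu = 650.
(1 + 1/mu)/2 = 325 is an integer and the inequality is strict, so k_max = 325 - 1 = 324.

324


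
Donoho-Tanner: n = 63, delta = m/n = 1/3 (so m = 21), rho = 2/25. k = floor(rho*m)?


m = 1/3*63 = 21.
rho = 2/25.
rho*m = 2/25*21 = 1.68.
k = floor(1.68) = 1.

1


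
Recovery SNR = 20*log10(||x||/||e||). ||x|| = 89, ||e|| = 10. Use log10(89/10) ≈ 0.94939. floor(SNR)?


||x||/||e|| = 89/10.
log10(89/10) ≈ 0.94939.
20*log10(||x||/||e||) ≈ 20*0.94939 = 18.9878.
floor(18.9878) = 18.

18


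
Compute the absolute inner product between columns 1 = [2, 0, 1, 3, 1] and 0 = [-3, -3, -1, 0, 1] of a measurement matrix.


Inner product: 2*-3 + 0*-3 + 1*-1 + 3*0 + 1*1
Products: [-6, 0, -1, 0, 1]
Sum = -6.
|dot| = 6.

6


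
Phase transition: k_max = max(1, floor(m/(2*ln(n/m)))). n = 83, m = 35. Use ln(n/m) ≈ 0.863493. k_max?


n/m = 83/35.
ln(n/m) ≈ 0.863493.
2*ln(n/m) ≈ 1.726986.
m/(2*ln(n/m)) ≈ 35/1.726986 ≈ 20.2665.
floor = 20.
k_max = max(1, 20) = 20.

20


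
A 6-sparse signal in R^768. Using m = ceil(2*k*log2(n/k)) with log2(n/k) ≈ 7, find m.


log2(n/k) = log2(768/6) ≈ 7.
2*k*log2(n/k) ≈ 2*6*7 = 84.
m = ceil(84) = 84.

84


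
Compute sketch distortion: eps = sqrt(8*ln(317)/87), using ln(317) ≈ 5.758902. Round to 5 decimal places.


ln(317) ≈ 5.758902.
8*ln(N)/m ≈ 8*5.758902/87 ≈ 0.52955421.
eps = sqrt(0.52955421) ≈ 0.7277048 ≈ 0.72770.

0.72770


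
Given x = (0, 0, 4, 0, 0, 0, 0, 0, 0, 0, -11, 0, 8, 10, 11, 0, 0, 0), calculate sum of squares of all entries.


Non-zero entries: [(2, 4), (10, -11), (12, 8), (13, 10), (14, 11)]
Squares: [16, 121, 64, 100, 121]
||x||_2^2 = sum = 422.

422


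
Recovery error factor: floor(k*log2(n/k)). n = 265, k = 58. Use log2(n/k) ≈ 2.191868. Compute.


log2(n/k) = log2(265/58) ≈ 2.191868.
k*log2(n/k) ≈ 58*2.191868 = 127.128344.
floor(127.128344) = 127.

127


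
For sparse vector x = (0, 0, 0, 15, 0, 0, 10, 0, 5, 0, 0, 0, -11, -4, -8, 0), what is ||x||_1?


Non-zero entries: [(3, 15), (6, 10), (8, 5), (12, -11), (13, -4), (14, -8)]
Absolute values: [15, 10, 5, 11, 4, 8]
||x||_1 = sum = 53.

53


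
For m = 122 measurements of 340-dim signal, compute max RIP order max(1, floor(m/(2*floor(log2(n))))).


floor(log2(340)) = 8.
2*8 = 16.
m/(2*floor(log2(n))) = 122/16 ≈ 7.625.
floor = 7.
k = max(1, 7) = 7.

7


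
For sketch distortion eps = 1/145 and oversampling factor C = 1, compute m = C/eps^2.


1/eps = 145.
(1/eps)^2 = 21025.
m = 1*21025 = 21025.

21025


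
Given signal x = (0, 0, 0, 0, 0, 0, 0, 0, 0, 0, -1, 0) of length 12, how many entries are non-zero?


Non-zero positions: [10].
Sparsity = 1.

1


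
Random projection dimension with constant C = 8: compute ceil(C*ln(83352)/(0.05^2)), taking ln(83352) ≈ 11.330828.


ln(83352) ≈ 11.330828.
eps^2 = 0.05^2 = 0.0025.
C*ln(N)/eps^2 ≈ 8*11.330828/0.0025 ≈ 36258.6496.
m = ceil(36258.6496) = 36259.

36259


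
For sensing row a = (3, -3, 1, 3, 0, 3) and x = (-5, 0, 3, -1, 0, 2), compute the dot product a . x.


Non-zero terms: ['3*-5', '1*3', '3*-1', '3*2']
Products: [-15, 3, -3, 6]
y = sum = -9.

-9


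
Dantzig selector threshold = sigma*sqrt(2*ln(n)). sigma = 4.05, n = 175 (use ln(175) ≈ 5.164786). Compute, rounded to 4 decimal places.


ln(175) ≈ 5.164786.
2*ln(n) ≈ 10.329572.
sqrt(2*ln(n)) ≈ sqrt(10.329572) ≈ 3.213965.
threshold ≈ 4.05*3.213965 = 13.01655825 ≈ 13.0166.

13.0166
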